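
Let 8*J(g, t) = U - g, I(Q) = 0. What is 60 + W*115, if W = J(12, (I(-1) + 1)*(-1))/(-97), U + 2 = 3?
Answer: 47825/776 ≈ 61.630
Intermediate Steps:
U = 1 (U = -2 + 3 = 1)
J(g, t) = 1/8 - g/8 (J(g, t) = (1 - g)/8 = 1/8 - g/8)
W = 11/776 (W = (1/8 - 1/8*12)/(-97) = (1/8 - 3/2)*(-1/97) = -11/8*(-1/97) = 11/776 ≈ 0.014175)
60 + W*115 = 60 + (11/776)*115 = 60 + 1265/776 = 47825/776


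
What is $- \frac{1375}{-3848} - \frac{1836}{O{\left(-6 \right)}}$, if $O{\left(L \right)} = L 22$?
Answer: $\frac{603869}{42328} \approx 14.266$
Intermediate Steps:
$O{\left(L \right)} = 22 L$
$- \frac{1375}{-3848} - \frac{1836}{O{\left(-6 \right)}} = - \frac{1375}{-3848} - \frac{1836}{22 \left(-6\right)} = \left(-1375\right) \left(- \frac{1}{3848}\right) - \frac{1836}{-132} = \frac{1375}{3848} - - \frac{153}{11} = \frac{1375}{3848} + \frac{153}{11} = \frac{603869}{42328}$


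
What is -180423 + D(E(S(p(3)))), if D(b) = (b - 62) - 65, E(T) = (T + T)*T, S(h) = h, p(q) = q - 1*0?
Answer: -180532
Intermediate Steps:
p(q) = q (p(q) = q + 0 = q)
E(T) = 2*T² (E(T) = (2*T)*T = 2*T²)
D(b) = -127 + b (D(b) = (-62 + b) - 65 = -127 + b)
-180423 + D(E(S(p(3)))) = -180423 + (-127 + 2*3²) = -180423 + (-127 + 2*9) = -180423 + (-127 + 18) = -180423 - 109 = -180532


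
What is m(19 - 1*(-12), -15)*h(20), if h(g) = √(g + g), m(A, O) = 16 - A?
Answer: -30*√10 ≈ -94.868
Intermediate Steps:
h(g) = √2*√g (h(g) = √(2*g) = √2*√g)
m(19 - 1*(-12), -15)*h(20) = (16 - (19 - 1*(-12)))*(√2*√20) = (16 - (19 + 12))*(√2*(2*√5)) = (16 - 1*31)*(2*√10) = (16 - 31)*(2*√10) = -30*√10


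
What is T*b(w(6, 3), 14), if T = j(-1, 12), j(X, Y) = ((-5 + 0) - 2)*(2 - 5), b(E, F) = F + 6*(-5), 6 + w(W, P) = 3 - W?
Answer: -336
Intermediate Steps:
w(W, P) = -3 - W (w(W, P) = -6 + (3 - W) = -3 - W)
b(E, F) = -30 + F (b(E, F) = F - 30 = -30 + F)
j(X, Y) = 21 (j(X, Y) = (-5 - 2)*(-3) = -7*(-3) = 21)
T = 21
T*b(w(6, 3), 14) = 21*(-30 + 14) = 21*(-16) = -336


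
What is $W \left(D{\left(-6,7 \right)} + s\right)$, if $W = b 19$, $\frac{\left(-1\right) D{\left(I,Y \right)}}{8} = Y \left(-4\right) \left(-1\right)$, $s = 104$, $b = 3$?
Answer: $-6840$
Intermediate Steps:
$D{\left(I,Y \right)} = - 32 Y$ ($D{\left(I,Y \right)} = - 8 Y \left(-4\right) \left(-1\right) = - 8 - 4 Y \left(-1\right) = - 8 \cdot 4 Y = - 32 Y$)
$W = 57$ ($W = 3 \cdot 19 = 57$)
$W \left(D{\left(-6,7 \right)} + s\right) = 57 \left(\left(-32\right) 7 + 104\right) = 57 \left(-224 + 104\right) = 57 \left(-120\right) = -6840$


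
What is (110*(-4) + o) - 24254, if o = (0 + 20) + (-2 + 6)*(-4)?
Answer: -24690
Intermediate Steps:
o = 4 (o = 20 + 4*(-4) = 20 - 16 = 4)
(110*(-4) + o) - 24254 = (110*(-4) + 4) - 24254 = (-440 + 4) - 24254 = -436 - 24254 = -24690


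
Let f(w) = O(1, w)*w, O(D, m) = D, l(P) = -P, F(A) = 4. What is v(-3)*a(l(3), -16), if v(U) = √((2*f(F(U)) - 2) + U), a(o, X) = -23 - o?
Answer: -20*√3 ≈ -34.641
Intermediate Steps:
f(w) = w (f(w) = 1*w = w)
v(U) = √(6 + U) (v(U) = √((2*4 - 2) + U) = √((8 - 2) + U) = √(6 + U))
v(-3)*a(l(3), -16) = √(6 - 3)*(-23 - (-1)*3) = √3*(-23 - 1*(-3)) = √3*(-23 + 3) = √3*(-20) = -20*√3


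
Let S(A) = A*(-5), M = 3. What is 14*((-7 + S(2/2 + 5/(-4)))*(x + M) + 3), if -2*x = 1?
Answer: -637/4 ≈ -159.25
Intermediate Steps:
x = -½ (x = -½*1 = -½ ≈ -0.50000)
S(A) = -5*A
14*((-7 + S(2/2 + 5/(-4)))*(x + M) + 3) = 14*((-7 - 5*(2/2 + 5/(-4)))*(-½ + 3) + 3) = 14*((-7 - 5*(2*(½) + 5*(-¼)))*(5/2) + 3) = 14*((-7 - 5*(1 - 5/4))*(5/2) + 3) = 14*((-7 - 5*(-¼))*(5/2) + 3) = 14*((-7 + 5/4)*(5/2) + 3) = 14*(-23/4*5/2 + 3) = 14*(-115/8 + 3) = 14*(-91/8) = -637/4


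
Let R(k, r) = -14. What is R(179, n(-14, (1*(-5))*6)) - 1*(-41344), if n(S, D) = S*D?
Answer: 41330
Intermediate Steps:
n(S, D) = D*S
R(179, n(-14, (1*(-5))*6)) - 1*(-41344) = -14 - 1*(-41344) = -14 + 41344 = 41330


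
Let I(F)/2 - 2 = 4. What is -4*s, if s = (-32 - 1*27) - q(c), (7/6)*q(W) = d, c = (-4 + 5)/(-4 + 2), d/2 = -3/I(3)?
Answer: 1640/7 ≈ 234.29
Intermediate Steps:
I(F) = 12 (I(F) = 4 + 2*4 = 4 + 8 = 12)
d = -½ (d = 2*(-3/12) = 2*(-3*1/12) = 2*(-¼) = -½ ≈ -0.50000)
c = -½ (c = 1/(-2) = 1*(-½) = -½ ≈ -0.50000)
q(W) = -3/7 (q(W) = (6/7)*(-½) = -3/7)
s = -410/7 (s = (-32 - 1*27) - 1*(-3/7) = (-32 - 27) + 3/7 = -59 + 3/7 = -410/7 ≈ -58.571)
-4*s = -4*(-410/7) = 1640/7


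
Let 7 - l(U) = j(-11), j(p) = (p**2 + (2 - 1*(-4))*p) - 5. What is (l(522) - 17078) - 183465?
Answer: -200586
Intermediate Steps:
j(p) = -5 + p**2 + 6*p (j(p) = (p**2 + (2 + 4)*p) - 5 = (p**2 + 6*p) - 5 = -5 + p**2 + 6*p)
l(U) = -43 (l(U) = 7 - (-5 + (-11)**2 + 6*(-11)) = 7 - (-5 + 121 - 66) = 7 - 1*50 = 7 - 50 = -43)
(l(522) - 17078) - 183465 = (-43 - 17078) - 183465 = -17121 - 183465 = -200586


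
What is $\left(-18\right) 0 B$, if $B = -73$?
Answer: $0$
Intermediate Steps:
$\left(-18\right) 0 B = \left(-18\right) 0 \left(-73\right) = 0 \left(-73\right) = 0$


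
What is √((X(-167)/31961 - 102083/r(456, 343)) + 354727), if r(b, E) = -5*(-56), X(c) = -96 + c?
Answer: √7094869894256653390/4474540 ≈ 595.28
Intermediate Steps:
r(b, E) = 280
√((X(-167)/31961 - 102083/r(456, 343)) + 354727) = √(((-96 - 167)/31961 - 102083/280) + 354727) = √((-263*1/31961 - 102083*1/280) + 354727) = √((-263/31961 - 102083/280) + 354727) = √(-3262748403/8949080 + 354727) = √(3171217552757/8949080) = √7094869894256653390/4474540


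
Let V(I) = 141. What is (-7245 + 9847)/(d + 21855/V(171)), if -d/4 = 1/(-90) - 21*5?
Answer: 117090/25877 ≈ 4.5249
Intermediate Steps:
d = 18902/45 (d = -4*(1/(-90) - 21*5) = -4*(-1/90 - 105) = -4*(-9451/90) = 18902/45 ≈ 420.04)
(-7245 + 9847)/(d + 21855/V(171)) = (-7245 + 9847)/(18902/45 + 21855/141) = 2602/(18902/45 + 21855*(1/141)) = 2602/(18902/45 + 155) = 2602/(25877/45) = 2602*(45/25877) = 117090/25877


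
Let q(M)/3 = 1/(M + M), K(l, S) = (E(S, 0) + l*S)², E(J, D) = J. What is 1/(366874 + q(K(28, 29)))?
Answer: 1414562/518966019191 ≈ 2.7257e-6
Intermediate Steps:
K(l, S) = (S + S*l)² (K(l, S) = (S + l*S)² = (S + S*l)²)
q(M) = 3/(2*M) (q(M) = 3/(M + M) = 3/((2*M)) = 3*(1/(2*M)) = 3/(2*M))
1/(366874 + q(K(28, 29))) = 1/(366874 + 3/(2*((29²*(1 + 28)²)))) = 1/(366874 + 3/(2*((841*29²)))) = 1/(366874 + 3/(2*((841*841)))) = 1/(366874 + (3/2)/707281) = 1/(366874 + (3/2)*(1/707281)) = 1/(366874 + 3/1414562) = 1/(518966019191/1414562) = 1414562/518966019191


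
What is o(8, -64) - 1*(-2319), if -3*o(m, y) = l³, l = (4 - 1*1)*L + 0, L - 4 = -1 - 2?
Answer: 2310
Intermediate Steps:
L = 1 (L = 4 + (-1 - 2) = 4 - 3 = 1)
l = 3 (l = (4 - 1*1)*1 + 0 = (4 - 1)*1 + 0 = 3*1 + 0 = 3 + 0 = 3)
o(m, y) = -9 (o(m, y) = -⅓*3³ = -⅓*27 = -9)
o(8, -64) - 1*(-2319) = -9 - 1*(-2319) = -9 + 2319 = 2310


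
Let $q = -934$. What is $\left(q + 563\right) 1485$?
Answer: $-550935$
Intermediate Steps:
$\left(q + 563\right) 1485 = \left(-934 + 563\right) 1485 = \left(-371\right) 1485 = -550935$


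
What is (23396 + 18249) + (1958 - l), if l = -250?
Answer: 43853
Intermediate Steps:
(23396 + 18249) + (1958 - l) = (23396 + 18249) + (1958 - 1*(-250)) = 41645 + (1958 + 250) = 41645 + 2208 = 43853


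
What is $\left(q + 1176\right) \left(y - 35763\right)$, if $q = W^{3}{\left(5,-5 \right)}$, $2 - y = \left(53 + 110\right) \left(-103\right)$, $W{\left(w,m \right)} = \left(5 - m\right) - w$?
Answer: $-24682572$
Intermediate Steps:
$W{\left(w,m \right)} = 5 - m - w$
$y = 16791$ ($y = 2 - \left(53 + 110\right) \left(-103\right) = 2 - 163 \left(-103\right) = 2 - -16789 = 2 + 16789 = 16791$)
$q = 125$ ($q = \left(5 - -5 - 5\right)^{3} = \left(5 + 5 - 5\right)^{3} = 5^{3} = 125$)
$\left(q + 1176\right) \left(y - 35763\right) = \left(125 + 1176\right) \left(16791 - 35763\right) = 1301 \left(-18972\right) = -24682572$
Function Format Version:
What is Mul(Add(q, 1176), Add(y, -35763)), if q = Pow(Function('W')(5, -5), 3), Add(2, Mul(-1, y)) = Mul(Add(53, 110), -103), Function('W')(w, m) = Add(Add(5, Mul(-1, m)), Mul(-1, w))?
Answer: -24682572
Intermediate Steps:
Function('W')(w, m) = Add(5, Mul(-1, m), Mul(-1, w))
y = 16791 (y = Add(2, Mul(-1, Mul(Add(53, 110), -103))) = Add(2, Mul(-1, Mul(163, -103))) = Add(2, Mul(-1, -16789)) = Add(2, 16789) = 16791)
q = 125 (q = Pow(Add(5, Mul(-1, -5), Mul(-1, 5)), 3) = Pow(Add(5, 5, -5), 3) = Pow(5, 3) = 125)
Mul(Add(q, 1176), Add(y, -35763)) = Mul(Add(125, 1176), Add(16791, -35763)) = Mul(1301, -18972) = -24682572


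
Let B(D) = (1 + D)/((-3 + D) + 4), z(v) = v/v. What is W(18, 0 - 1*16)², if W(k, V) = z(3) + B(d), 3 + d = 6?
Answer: 4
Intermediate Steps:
d = 3 (d = -3 + 6 = 3)
z(v) = 1
B(D) = 1 (B(D) = (1 + D)/(1 + D) = 1)
W(k, V) = 2 (W(k, V) = 1 + 1 = 2)
W(18, 0 - 1*16)² = 2² = 4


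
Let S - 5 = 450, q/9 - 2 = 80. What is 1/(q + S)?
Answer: 1/1193 ≈ 0.00083822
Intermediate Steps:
q = 738 (q = 18 + 9*80 = 18 + 720 = 738)
S = 455 (S = 5 + 450 = 455)
1/(q + S) = 1/(738 + 455) = 1/1193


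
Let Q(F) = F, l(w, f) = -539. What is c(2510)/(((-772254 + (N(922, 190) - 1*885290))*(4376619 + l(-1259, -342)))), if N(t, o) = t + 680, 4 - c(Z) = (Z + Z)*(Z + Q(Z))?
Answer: 6300099/1811633666840 ≈ 3.4776e-6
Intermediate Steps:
c(Z) = 4 - 4*Z**2 (c(Z) = 4 - (Z + Z)*(Z + Z) = 4 - 2*Z*2*Z = 4 - 4*Z**2)
N(t, o) = 680 + t
c(2510)/(((-772254 + (N(922, 190) - 1*885290))*(4376619 + l(-1259, -342)))) = (4 - 4*2510**2)/(((-772254 + ((680 + 922) - 1*885290))*(4376619 - 539))) = (4 - 4*6300100)/(((-772254 + (1602 - 885290))*4376080)) = (4 - 25200400)/(((-772254 - 883688)*4376080)) = -25200396/((-1655942*4376080)) = -25200396/(-7246534667360) = -25200396*(-1/7246534667360) = 6300099/1811633666840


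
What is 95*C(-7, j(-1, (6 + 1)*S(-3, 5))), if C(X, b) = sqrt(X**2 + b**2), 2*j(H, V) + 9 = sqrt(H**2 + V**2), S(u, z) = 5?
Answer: 285*sqrt(167 - 2*sqrt(1226))/2 ≈ 1403.3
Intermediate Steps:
j(H, V) = -9/2 + sqrt(H**2 + V**2)/2
95*C(-7, j(-1, (6 + 1)*S(-3, 5))) = 95*sqrt((-7)**2 + (-9/2 + sqrt((-1)**2 + ((6 + 1)*5)**2)/2)**2) = 95*sqrt(49 + (-9/2 + sqrt(1 + (7*5)**2)/2)**2) = 95*sqrt(49 + (-9/2 + sqrt(1 + 35**2)/2)**2) = 95*sqrt(49 + (-9/2 + sqrt(1 + 1225)/2)**2) = 95*sqrt(49 + (-9/2 + sqrt(1226)/2)**2)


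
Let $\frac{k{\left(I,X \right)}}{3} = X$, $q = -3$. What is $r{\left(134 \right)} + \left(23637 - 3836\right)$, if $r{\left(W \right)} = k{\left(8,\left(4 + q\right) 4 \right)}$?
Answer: $19813$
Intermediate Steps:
$k{\left(I,X \right)} = 3 X$
$r{\left(W \right)} = 12$ ($r{\left(W \right)} = 3 \left(4 - 3\right) 4 = 3 \cdot 1 \cdot 4 = 3 \cdot 4 = 12$)
$r{\left(134 \right)} + \left(23637 - 3836\right) = 12 + \left(23637 - 3836\right) = 12 + 19801 = 19813$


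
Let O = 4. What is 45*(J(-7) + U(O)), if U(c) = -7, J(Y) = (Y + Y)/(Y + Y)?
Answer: -270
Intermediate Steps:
J(Y) = 1 (J(Y) = (2*Y)/((2*Y)) = (2*Y)*(1/(2*Y)) = 1)
45*(J(-7) + U(O)) = 45*(1 - 7) = 45*(-6) = -270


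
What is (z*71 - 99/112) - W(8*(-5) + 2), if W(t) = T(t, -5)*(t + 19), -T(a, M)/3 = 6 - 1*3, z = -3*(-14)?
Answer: 314733/112 ≈ 2810.1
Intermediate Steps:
z = 42
T(a, M) = -9 (T(a, M) = -3*(6 - 1*3) = -3*(6 - 3) = -3*3 = -9)
W(t) = -171 - 9*t (W(t) = -9*(t + 19) = -9*(19 + t) = -171 - 9*t)
(z*71 - 99/112) - W(8*(-5) + 2) = (42*71 - 99/112) - (-171 - 9*(8*(-5) + 2)) = (2982 - 99*1/112) - (-171 - 9*(-40 + 2)) = (2982 - 99/112) - (-171 - 9*(-38)) = 333885/112 - (-171 + 342) = 333885/112 - 1*171 = 333885/112 - 171 = 314733/112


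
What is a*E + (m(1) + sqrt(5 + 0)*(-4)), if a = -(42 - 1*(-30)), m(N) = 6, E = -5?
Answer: 366 - 4*sqrt(5) ≈ 357.06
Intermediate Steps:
a = -72 (a = -(42 + 30) = -1*72 = -72)
a*E + (m(1) + sqrt(5 + 0)*(-4)) = -72*(-5) + (6 + sqrt(5 + 0)*(-4)) = 360 + (6 + sqrt(5)*(-4)) = 360 + (6 - 4*sqrt(5)) = 366 - 4*sqrt(5)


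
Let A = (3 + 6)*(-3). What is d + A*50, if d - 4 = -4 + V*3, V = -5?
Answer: -1365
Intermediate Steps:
d = -15 (d = 4 + (-4 - 5*3) = 4 + (-4 - 15) = 4 - 19 = -15)
A = -27 (A = 9*(-3) = -27)
d + A*50 = -15 - 27*50 = -15 - 1350 = -1365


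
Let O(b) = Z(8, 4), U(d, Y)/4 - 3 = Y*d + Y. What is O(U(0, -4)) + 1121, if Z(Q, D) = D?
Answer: 1125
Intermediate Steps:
U(d, Y) = 12 + 4*Y + 4*Y*d (U(d, Y) = 12 + 4*(Y*d + Y) = 12 + 4*(Y + Y*d) = 12 + (4*Y + 4*Y*d) = 12 + 4*Y + 4*Y*d)
O(b) = 4
O(U(0, -4)) + 1121 = 4 + 1121 = 1125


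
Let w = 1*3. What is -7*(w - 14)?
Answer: 77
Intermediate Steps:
w = 3
-7*(w - 14) = -7*(3 - 14) = -7*(-11) = 77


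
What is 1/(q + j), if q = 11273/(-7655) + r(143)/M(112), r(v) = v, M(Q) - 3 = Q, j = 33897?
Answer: 176065/5968034959 ≈ 2.9501e-5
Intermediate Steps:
M(Q) = 3 + Q
q = -40346/176065 (q = 11273/(-7655) + 143/(3 + 112) = 11273*(-1/7655) + 143/115 = -11273/7655 + 143*(1/115) = -11273/7655 + 143/115 = -40346/176065 ≈ -0.22915)
1/(q + j) = 1/(-40346/176065 + 33897) = 1/(5968034959/176065) = 176065/5968034959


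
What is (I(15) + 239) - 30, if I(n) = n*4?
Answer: 269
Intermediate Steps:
I(n) = 4*n
(I(15) + 239) - 30 = (4*15 + 239) - 30 = (60 + 239) - 30 = 299 - 30 = 269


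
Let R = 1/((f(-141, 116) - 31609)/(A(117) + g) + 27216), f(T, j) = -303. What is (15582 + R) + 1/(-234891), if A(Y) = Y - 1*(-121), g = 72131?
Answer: 7208740779601785091/462632573775672 ≈ 15582.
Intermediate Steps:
A(Y) = 121 + Y (A(Y) = Y + 121 = 121 + Y)
R = 72369/1969562792 (R = 1/((-303 - 31609)/((121 + 117) + 72131) + 27216) = 1/(-31912/(238 + 72131) + 27216) = 1/(-31912/72369 + 27216) = 1/(1969562792/72369) = 72369/1969562792 ≈ 3.6744e-5)
(15582 + R) + 1/(-234891) = (15582 + 72369/1969562792) + 1/(-234891) = 30689727497313/1969562792 - 1/234891 = 7208740779601785091/462632573775672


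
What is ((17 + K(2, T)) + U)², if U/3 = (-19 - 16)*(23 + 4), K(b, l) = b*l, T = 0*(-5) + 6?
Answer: 7873636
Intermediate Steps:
T = 6 (T = 0 + 6 = 6)
U = -2835 (U = 3*((-19 - 16)*(23 + 4)) = 3*(-35*27) = 3*(-945) = -2835)
((17 + K(2, T)) + U)² = ((17 + 2*6) - 2835)² = ((17 + 12) - 2835)² = (29 - 2835)² = (-2806)² = 7873636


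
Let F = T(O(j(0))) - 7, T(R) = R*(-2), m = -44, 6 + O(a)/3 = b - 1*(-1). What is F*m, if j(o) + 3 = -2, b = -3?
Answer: -1804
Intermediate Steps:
j(o) = -5 (j(o) = -3 - 2 = -5)
O(a) = -24 (O(a) = -18 + 3*(-3 - 1*(-1)) = -18 + 3*(-3 + 1) = -18 + 3*(-2) = -18 - 6 = -24)
T(R) = -2*R
F = 41 (F = -2*(-24) - 7 = 48 - 7 = 41)
F*m = 41*(-44) = -1804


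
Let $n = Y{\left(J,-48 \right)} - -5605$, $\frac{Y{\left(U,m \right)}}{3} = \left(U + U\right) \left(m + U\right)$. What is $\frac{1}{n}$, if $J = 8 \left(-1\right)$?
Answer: $\frac{1}{8293} \approx 0.00012058$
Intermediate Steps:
$J = -8$
$Y{\left(U,m \right)} = 6 U \left(U + m\right)$ ($Y{\left(U,m \right)} = 3 \left(U + U\right) \left(m + U\right) = 3 \cdot 2 U \left(U + m\right) = 6 U \left(U + m\right)$)
$n = 8293$ ($n = 6 \left(-8\right) \left(-8 - 48\right) - -5605 = 6 \left(-8\right) \left(-56\right) + 5605 = 2688 + 5605 = 8293$)
$\frac{1}{n} = \frac{1}{8293}$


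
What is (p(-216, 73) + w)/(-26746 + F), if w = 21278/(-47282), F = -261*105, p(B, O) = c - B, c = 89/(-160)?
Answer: -813226671/204829406560 ≈ -0.0039703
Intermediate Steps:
c = -89/160 (c = 89*(-1/160) = -89/160 ≈ -0.55625)
p(B, O) = -89/160 - B
F = -27405
w = -10639/23641 (w = 21278*(-1/47282) = -10639/23641 ≈ -0.45002)
(p(-216, 73) + w)/(-26746 + F) = ((-89/160 - 1*(-216)) - 10639/23641)/(-26746 - 27405) = ((-89/160 + 216) - 10639/23641)/(-54151) = (34471/160 - 10639/23641)*(-1/54151) = (813226671/3782560)*(-1/54151) = -813226671/204829406560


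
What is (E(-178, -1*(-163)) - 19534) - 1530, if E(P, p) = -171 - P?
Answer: -21057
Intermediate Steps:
(E(-178, -1*(-163)) - 19534) - 1530 = ((-171 - 1*(-178)) - 19534) - 1530 = ((-171 + 178) - 19534) - 1530 = (7 - 19534) - 1530 = -19527 - 1530 = -21057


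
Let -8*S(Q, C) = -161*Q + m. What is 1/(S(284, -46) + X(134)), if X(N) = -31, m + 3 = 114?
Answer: 8/45365 ≈ 0.00017635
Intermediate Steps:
m = 111 (m = -3 + 114 = 111)
S(Q, C) = -111/8 + 161*Q/8 (S(Q, C) = -(-161*Q + 111)/8 = -(111 - 161*Q)/8 = -111/8 + 161*Q/8)
1/(S(284, -46) + X(134)) = 1/((-111/8 + (161/8)*284) - 31) = 1/((-111/8 + 11431/2) - 31) = 1/(45613/8 - 31) = 1/(45365/8) = 8/45365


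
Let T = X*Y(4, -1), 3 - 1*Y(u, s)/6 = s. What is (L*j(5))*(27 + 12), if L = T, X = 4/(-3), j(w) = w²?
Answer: -31200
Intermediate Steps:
Y(u, s) = 18 - 6*s
X = -4/3 (X = 4*(-⅓) = -4/3 ≈ -1.3333)
T = -32 (T = -4*(18 - 6*(-1))/3 = -4*(18 + 6)/3 = -4/3*24 = -32)
L = -32
(L*j(5))*(27 + 12) = (-32*5²)*(27 + 12) = -32*25*39 = -800*39 = -31200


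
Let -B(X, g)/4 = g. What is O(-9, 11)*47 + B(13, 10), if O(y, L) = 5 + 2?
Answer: 289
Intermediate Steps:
B(X, g) = -4*g
O(y, L) = 7
O(-9, 11)*47 + B(13, 10) = 7*47 - 4*10 = 329 - 40 = 289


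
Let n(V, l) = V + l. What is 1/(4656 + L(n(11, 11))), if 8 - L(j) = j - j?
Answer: 1/4664 ≈ 0.00021441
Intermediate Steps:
L(j) = 8 (L(j) = 8 - (j - j) = 8 - 1*0 = 8 + 0 = 8)
1/(4656 + L(n(11, 11))) = 1/(4656 + 8) = 1/4664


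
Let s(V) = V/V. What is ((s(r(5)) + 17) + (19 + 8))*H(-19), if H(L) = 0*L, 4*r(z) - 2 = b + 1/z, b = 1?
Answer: 0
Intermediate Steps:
r(z) = ¾ + 1/(4*z) (r(z) = ½ + (1 + 1/z)/4 = ½ + (¼ + 1/(4*z)) = ¾ + 1/(4*z))
s(V) = 1
H(L) = 0
((s(r(5)) + 17) + (19 + 8))*H(-19) = ((1 + 17) + (19 + 8))*0 = (18 + 27)*0 = 45*0 = 0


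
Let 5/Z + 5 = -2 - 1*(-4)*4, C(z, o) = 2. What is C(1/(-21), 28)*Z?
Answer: 10/9 ≈ 1.1111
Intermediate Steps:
Z = 5/9 (Z = 5/(-5 + (-2 - 1*(-4)*4)) = 5/(-5 + (-2 + 4*4)) = 5/(-5 + (-2 + 16)) = 5/(-5 + 14) = 5/9 ≈ 0.55556)
C(1/(-21), 28)*Z = 2*(5/9) = 10/9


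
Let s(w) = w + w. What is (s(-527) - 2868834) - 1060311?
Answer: -3930199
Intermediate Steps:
s(w) = 2*w
(s(-527) - 2868834) - 1060311 = (2*(-527) - 2868834) - 1060311 = (-1054 - 2868834) - 1060311 = -2869888 - 1060311 = -3930199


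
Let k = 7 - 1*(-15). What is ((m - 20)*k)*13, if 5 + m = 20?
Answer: -1430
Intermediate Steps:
m = 15 (m = -5 + 20 = 15)
k = 22 (k = 7 + 15 = 22)
((m - 20)*k)*13 = ((15 - 20)*22)*13 = -5*22*13 = -110*13 = -1430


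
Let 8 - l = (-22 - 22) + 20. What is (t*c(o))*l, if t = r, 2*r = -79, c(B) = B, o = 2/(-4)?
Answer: 632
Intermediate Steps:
l = 32 (l = 8 - ((-22 - 22) + 20) = 8 - (-44 + 20) = 8 - 1*(-24) = 8 + 24 = 32)
o = -1/2 (o = 2*(-1/4) = -1/2 ≈ -0.50000)
r = -79/2 (r = (1/2)*(-79) = -79/2 ≈ -39.500)
t = -79/2 ≈ -39.500
(t*c(o))*l = -79/2*(-1/2)*32 = (79/4)*32 = 632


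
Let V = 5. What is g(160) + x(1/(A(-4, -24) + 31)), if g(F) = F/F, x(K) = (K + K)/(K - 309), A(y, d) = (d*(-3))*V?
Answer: 60408/60409 ≈ 0.99998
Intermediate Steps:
A(y, d) = -15*d (A(y, d) = (d*(-3))*5 = -3*d*5 = -15*d)
x(K) = 2*K/(-309 + K) (x(K) = (2*K)/(-309 + K) = 2*K/(-309 + K))
g(F) = 1
g(160) + x(1/(A(-4, -24) + 31)) = 1 + 2/((-15*(-24) + 31)*(-309 + 1/(-15*(-24) + 31))) = 1 + 2/((360 + 31)*(-309 + 1/(360 + 31))) = 1 + 2/(391*(-309 + 1/391)) = 1 + 2*(1/391)/(-309 + 1/391) = 1 + 2*(1/391)/(-120818/391) = 1 + 2*(1/391)*(-391/120818) = 1 - 1/60409 = 60408/60409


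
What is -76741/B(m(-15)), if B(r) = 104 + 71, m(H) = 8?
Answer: -10963/25 ≈ -438.52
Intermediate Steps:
B(r) = 175
-76741/B(m(-15)) = -76741/175 = -76741*1/175 = -10963/25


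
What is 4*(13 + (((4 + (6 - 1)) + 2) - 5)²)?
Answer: 196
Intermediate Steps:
4*(13 + (((4 + (6 - 1)) + 2) - 5)²) = 4*(13 + (((4 + 5) + 2) - 5)²) = 4*(13 + ((9 + 2) - 5)²) = 4*(13 + (11 - 5)²) = 4*(13 + 6²) = 4*(13 + 36) = 4*49 = 196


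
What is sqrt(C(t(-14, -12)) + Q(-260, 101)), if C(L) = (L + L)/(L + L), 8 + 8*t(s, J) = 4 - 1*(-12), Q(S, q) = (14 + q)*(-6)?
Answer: I*sqrt(689) ≈ 26.249*I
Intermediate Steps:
Q(S, q) = -84 - 6*q
t(s, J) = 1 (t(s, J) = -1 + (4 - 1*(-12))/8 = -1 + (4 + 12)/8 = -1 + (1/8)*16 = -1 + 2 = 1)
C(L) = 1 (C(L) = (2*L)/((2*L)) = (2*L)*(1/(2*L)) = 1)
sqrt(C(t(-14, -12)) + Q(-260, 101)) = sqrt(1 + (-84 - 6*101)) = sqrt(1 + (-84 - 606)) = sqrt(1 - 690) = sqrt(-689) = I*sqrt(689)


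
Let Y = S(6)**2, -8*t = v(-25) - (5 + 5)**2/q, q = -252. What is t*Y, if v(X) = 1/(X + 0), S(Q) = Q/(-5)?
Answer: -281/4375 ≈ -0.064229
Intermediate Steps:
S(Q) = -Q/5 (S(Q) = Q*(-1/5) = -Q/5)
v(X) = 1/X
t = -281/6300 (t = -(1/(-25) - (5 + 5)**2/(-252))/8 = -(-1/25 - 10**2*(-1)/252)/8 = -(-1/25 - 100*(-1)/252)/8 = -(-1/25 - 1*(-25/63))/8 = -(-1/25 + 25/63)/8 = -1/8*562/1575 = -281/6300 ≈ -0.044603)
Y = 36/25 (Y = (-1/5*6)**2 = (-6/5)**2 = 36/25 ≈ 1.4400)
t*Y = -281/6300*36/25 = -281/4375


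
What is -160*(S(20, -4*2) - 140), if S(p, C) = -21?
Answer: 25760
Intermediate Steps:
-160*(S(20, -4*2) - 140) = -160*(-21 - 140) = -160*(-161) = 25760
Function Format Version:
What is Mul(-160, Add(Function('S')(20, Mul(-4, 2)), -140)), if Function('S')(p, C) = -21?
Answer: 25760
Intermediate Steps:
Mul(-160, Add(Function('S')(20, Mul(-4, 2)), -140)) = Mul(-160, Add(-21, -140)) = Mul(-160, -161) = 25760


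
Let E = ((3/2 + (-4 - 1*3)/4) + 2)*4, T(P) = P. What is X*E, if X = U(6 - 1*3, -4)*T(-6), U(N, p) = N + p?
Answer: 42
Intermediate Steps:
X = 6 (X = ((6 - 1*3) - 4)*(-6) = ((6 - 3) - 4)*(-6) = (3 - 4)*(-6) = -1*(-6) = 6)
E = 7 (E = ((3*(½) + (-4 - 3)*(¼)) + 2)*4 = ((3/2 - 7*¼) + 2)*4 = ((3/2 - 7/4) + 2)*4 = (-¼ + 2)*4 = (7/4)*4 = 7)
X*E = 6*7 = 42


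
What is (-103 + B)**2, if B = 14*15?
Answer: 11449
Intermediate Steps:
B = 210
(-103 + B)**2 = (-103 + 210)**2 = 107**2 = 11449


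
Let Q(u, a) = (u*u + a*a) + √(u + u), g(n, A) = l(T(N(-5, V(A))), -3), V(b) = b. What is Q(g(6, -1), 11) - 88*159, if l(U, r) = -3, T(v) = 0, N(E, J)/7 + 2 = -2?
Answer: -13862 + I*√6 ≈ -13862.0 + 2.4495*I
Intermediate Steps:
N(E, J) = -28 (N(E, J) = -14 + 7*(-2) = -14 - 14 = -28)
g(n, A) = -3
Q(u, a) = a² + u² + √2*√u (Q(u, a) = (u² + a²) + √(2*u) = (a² + u²) + √2*√u = a² + u² + √2*√u)
Q(g(6, -1), 11) - 88*159 = (11² + (-3)² + √2*√(-3)) - 88*159 = (121 + 9 + √2*(I*√3)) - 13992 = (121 + 9 + I*√6) - 13992 = (130 + I*√6) - 13992 = -13862 + I*√6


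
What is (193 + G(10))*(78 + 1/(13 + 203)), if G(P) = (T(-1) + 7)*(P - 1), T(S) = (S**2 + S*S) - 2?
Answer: 539168/27 ≈ 19969.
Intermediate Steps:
T(S) = -2 + 2*S**2 (T(S) = (S**2 + S**2) - 2 = 2*S**2 - 2 = -2 + 2*S**2)
G(P) = -7 + 7*P (G(P) = ((-2 + 2*(-1)**2) + 7)*(P - 1) = ((-2 + 2*1) + 7)*(-1 + P) = ((-2 + 2) + 7)*(-1 + P) = (0 + 7)*(-1 + P) = 7*(-1 + P) = -7 + 7*P)
(193 + G(10))*(78 + 1/(13 + 203)) = (193 + (-7 + 7*10))*(78 + 1/(13 + 203)) = (193 + (-7 + 70))*(78 + 1/216) = (193 + 63)*(78 + 1/216) = 256*(16849/216) = 539168/27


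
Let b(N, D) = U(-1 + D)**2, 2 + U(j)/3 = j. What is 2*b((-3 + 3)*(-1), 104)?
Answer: 183618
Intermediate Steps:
U(j) = -6 + 3*j
b(N, D) = (-9 + 3*D)**2 (b(N, D) = (-6 + 3*(-1 + D))**2 = (-6 + (-3 + 3*D))**2 = (-9 + 3*D)**2)
2*b((-3 + 3)*(-1), 104) = 2*(9*(-3 + 104)**2) = 2*(9*101**2) = 2*(9*10201) = 2*91809 = 183618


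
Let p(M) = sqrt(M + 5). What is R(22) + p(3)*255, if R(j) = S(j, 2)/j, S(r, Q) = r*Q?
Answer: 2 + 510*sqrt(2) ≈ 723.25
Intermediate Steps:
S(r, Q) = Q*r
R(j) = 2 (R(j) = (2*j)/j = 2)
p(M) = sqrt(5 + M)
R(22) + p(3)*255 = 2 + sqrt(5 + 3)*255 = 2 + sqrt(8)*255 = 2 + (2*sqrt(2))*255 = 2 + 510*sqrt(2)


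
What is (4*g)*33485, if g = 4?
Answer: 535760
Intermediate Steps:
(4*g)*33485 = (4*4)*33485 = 16*33485 = 535760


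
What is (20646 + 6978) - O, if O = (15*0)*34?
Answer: 27624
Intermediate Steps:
O = 0 (O = 0*34 = 0)
(20646 + 6978) - O = (20646 + 6978) - 1*0 = 27624 + 0 = 27624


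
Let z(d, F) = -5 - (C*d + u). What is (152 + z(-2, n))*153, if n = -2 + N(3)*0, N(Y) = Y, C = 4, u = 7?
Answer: 22644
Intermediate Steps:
n = -2 (n = -2 + 3*0 = -2 + 0 = -2)
z(d, F) = -12 - 4*d (z(d, F) = -5 - (4*d + 7) = -5 - (7 + 4*d) = -5 + (-7 - 4*d) = -12 - 4*d)
(152 + z(-2, n))*153 = (152 + (-12 - 4*(-2)))*153 = (152 + (-12 + 8))*153 = (152 - 4)*153 = 148*153 = 22644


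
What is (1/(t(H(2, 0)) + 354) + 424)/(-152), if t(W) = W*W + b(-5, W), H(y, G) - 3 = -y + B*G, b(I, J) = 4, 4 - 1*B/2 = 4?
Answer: -152217/54568 ≈ -2.7895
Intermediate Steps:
B = 0 (B = 8 - 2*4 = 8 - 8 = 0)
H(y, G) = 3 - y (H(y, G) = 3 + (-y + 0*G) = 3 + (-y + 0) = 3 - y)
t(W) = 4 + W² (t(W) = W*W + 4 = W² + 4 = 4 + W²)
(1/(t(H(2, 0)) + 354) + 424)/(-152) = (1/((4 + (3 - 1*2)²) + 354) + 424)/(-152) = (1/((4 + (3 - 2)²) + 354) + 424)*(-1/152) = (1/((4 + 1²) + 354) + 424)*(-1/152) = (1/((4 + 1) + 354) + 424)*(-1/152) = (1/(5 + 354) + 424)*(-1/152) = (1/359 + 424)*(-1/152) = (152217/359)*(-1/152) = -152217/54568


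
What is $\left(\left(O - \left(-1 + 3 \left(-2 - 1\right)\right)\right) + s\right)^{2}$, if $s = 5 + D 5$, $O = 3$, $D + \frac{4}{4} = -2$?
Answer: $9$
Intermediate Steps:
$D = -3$ ($D = -1 - 2 = -3$)
$s = -10$ ($s = 5 - 15 = -10$)
$\left(\left(O - \left(-1 + 3 \left(-2 - 1\right)\right)\right) + s\right)^{2} = \left(\left(3 - \left(-1 + 3 \left(-2 - 1\right)\right)\right) - 10\right)^{2} = \left(\left(3 - \left(-1 + 3 \left(-3\right)\right)\right) - 10\right)^{2} = \left(\left(3 - \left(-1 - 9\right)\right) - 10\right)^{2} = \left(\left(3 - -10\right) - 10\right)^{2} = \left(\left(3 + 10\right) - 10\right)^{2} = \left(13 - 10\right)^{2} = 3^{2} = 9$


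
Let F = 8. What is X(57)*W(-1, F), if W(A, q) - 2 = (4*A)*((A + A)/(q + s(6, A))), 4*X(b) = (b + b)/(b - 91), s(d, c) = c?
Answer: -627/238 ≈ -2.6345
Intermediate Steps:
X(b) = b/(2*(-91 + b)) (X(b) = ((b + b)/(b - 91))/4 = ((2*b)/(-91 + b))/4 = (2*b/(-91 + b))/4 = b/(2*(-91 + b)))
W(A, q) = 2 + 8*A²/(A + q) (W(A, q) = 2 + (4*A)*((A + A)/(q + A)) = 2 + (4*A)*((2*A)/(A + q)) = 2 + (4*A)*(2*A/(A + q)) = 2 + 8*A²/(A + q))
X(57)*W(-1, F) = ((½)*57/(-91 + 57))*(2*(-1 + 8 + 4*(-1)²)/(-1 + 8)) = ((½)*57/(-34))*(2*(-1 + 8 + 4*1)/7) = ((½)*57*(-1/34))*(2*(⅐)*(-1 + 8 + 4)) = -57*11/(34*7) = -57/68*22/7 = -627/238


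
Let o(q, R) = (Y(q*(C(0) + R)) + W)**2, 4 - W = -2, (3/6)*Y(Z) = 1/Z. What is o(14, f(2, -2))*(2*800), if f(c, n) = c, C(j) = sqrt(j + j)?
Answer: 2890000/49 ≈ 58980.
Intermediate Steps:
C(j) = sqrt(2)*sqrt(j) (C(j) = sqrt(2*j) = sqrt(2)*sqrt(j))
Y(Z) = 2/Z
W = 6 (W = 4 - 1*(-2) = 4 + 2 = 6)
o(q, R) = (6 + 2/(R*q))**2 (o(q, R) = (2/((q*(sqrt(2)*sqrt(0) + R))) + 6)**2 = (2/((q*(sqrt(2)*0 + R))) + 6)**2 = (2/((q*(0 + R))) + 6)**2 = (2/((q*R)) + 6)**2 = (2/((R*q)) + 6)**2 = (2*(1/(R*q)) + 6)**2 = (2/(R*q) + 6)**2 = (6 + 2/(R*q))**2)
o(14, f(2, -2))*(2*800) = (4*(1 + 3*2*14)**2/(2**2*14**2))*(2*800) = (4*(1/4)*(1/196)*(1 + 84)**2)*1600 = (4*(1/4)*(1/196)*85**2)*1600 = (4*(1/4)*(1/196)*7225)*1600 = (7225/196)*1600 = 2890000/49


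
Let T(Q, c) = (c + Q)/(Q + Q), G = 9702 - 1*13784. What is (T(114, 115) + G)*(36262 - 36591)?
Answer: 306123643/228 ≈ 1.3426e+6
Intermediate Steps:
G = -4082 (G = 9702 - 13784 = -4082)
T(Q, c) = (Q + c)/(2*Q) (T(Q, c) = (Q + c)/((2*Q)) = (Q + c)*(1/(2*Q)) = (Q + c)/(2*Q))
(T(114, 115) + G)*(36262 - 36591) = ((½)*(114 + 115)/114 - 4082)*(36262 - 36591) = ((½)*(1/114)*229 - 4082)*(-329) = (229/228 - 4082)*(-329) = -930467/228*(-329) = 306123643/228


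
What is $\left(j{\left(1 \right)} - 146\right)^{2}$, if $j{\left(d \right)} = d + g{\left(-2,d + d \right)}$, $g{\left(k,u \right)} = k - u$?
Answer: $22201$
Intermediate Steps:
$j{\left(d \right)} = -2 - d$ ($j{\left(d \right)} = d - \left(2 + 2 d\right) = -2 - d$)
$\left(j{\left(1 \right)} - 146\right)^{2} = \left(\left(-2 - 1\right) - 146\right)^{2} = \left(-3 - 146\right)^{2} = \left(-149\right)^{2} = 22201$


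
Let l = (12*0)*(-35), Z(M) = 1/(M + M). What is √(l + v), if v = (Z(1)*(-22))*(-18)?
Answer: 3*√22 ≈ 14.071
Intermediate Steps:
Z(M) = 1/(2*M)
l = 0 (l = 0*(-35) = 0)
v = 198 (v = (((½)/1)*(-22))*(-18) = (((½)*1)*(-22))*(-18) = ((½)*(-22))*(-18) = -11*(-18) = 198)
√(l + v) = √(0 + 198) = √198 = 3*√22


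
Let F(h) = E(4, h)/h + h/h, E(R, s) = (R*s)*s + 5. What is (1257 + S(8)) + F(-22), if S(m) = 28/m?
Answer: 12906/11 ≈ 1173.3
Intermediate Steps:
E(R, s) = 5 + R*s² (E(R, s) = R*s² + 5 = 5 + R*s²)
F(h) = 1 + (5 + 4*h²)/h (F(h) = (5 + 4*h²)/h + h/h = (5 + 4*h²)/h + 1 = 1 + (5 + 4*h²)/h)
(1257 + S(8)) + F(-22) = (1257 + 28/8) + (1 + 4*(-22) + 5/(-22)) = (1257 + 28*(⅛)) + (1 - 88 + 5*(-1/22)) = (1257 + 7/2) + (1 - 88 - 5/22) = 2521/2 - 1919/22 = 12906/11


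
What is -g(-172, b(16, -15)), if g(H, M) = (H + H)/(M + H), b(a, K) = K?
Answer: -344/187 ≈ -1.8396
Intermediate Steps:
g(H, M) = 2*H/(H + M) (g(H, M) = (2*H)/(H + M) = 2*H/(H + M))
-g(-172, b(16, -15)) = -2*(-172)/(-172 - 15) = -2*(-172)/(-187) = -2*(-172)*(-1)/187 = -1*344/187 = -344/187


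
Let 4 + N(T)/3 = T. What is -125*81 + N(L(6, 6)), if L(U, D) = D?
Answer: -10119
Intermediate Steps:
N(T) = -12 + 3*T
-125*81 + N(L(6, 6)) = -125*81 + (-12 + 3*6) = -10125 + (-12 + 18) = -10125 + 6 = -10119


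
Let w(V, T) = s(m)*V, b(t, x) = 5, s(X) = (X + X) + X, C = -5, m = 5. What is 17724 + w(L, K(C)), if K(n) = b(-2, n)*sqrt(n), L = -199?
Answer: 14739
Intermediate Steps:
s(X) = 3*X (s(X) = 2*X + X = 3*X)
K(n) = 5*sqrt(n)
w(V, T) = 15*V (w(V, T) = (3*5)*V = 15*V)
17724 + w(L, K(C)) = 17724 + 15*(-199) = 17724 - 2985 = 14739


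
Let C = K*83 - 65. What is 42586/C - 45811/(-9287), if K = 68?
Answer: 651075751/51812173 ≈ 12.566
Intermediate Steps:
C = 5579 (C = 68*83 - 65 = 5644 - 65 = 5579)
42586/C - 45811/(-9287) = 42586/5579 - 45811/(-9287) = 42586*(1/5579) - 45811*(-1/9287) = 42586/5579 + 45811/9287 = 651075751/51812173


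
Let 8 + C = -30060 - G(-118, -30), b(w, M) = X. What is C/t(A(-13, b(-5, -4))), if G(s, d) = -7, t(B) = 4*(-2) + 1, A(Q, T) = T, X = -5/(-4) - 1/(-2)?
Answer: 30061/7 ≈ 4294.4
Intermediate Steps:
X = 7/4 (X = -5*(-¼) - 1*(-½) = 5/4 + ½ = 7/4 ≈ 1.7500)
b(w, M) = 7/4
t(B) = -7 (t(B) = -8 + 1 = -7)
C = -30061 (C = -8 + (-30060 - 1*(-7)) = -8 + (-30060 + 7) = -8 - 30053 = -30061)
C/t(A(-13, b(-5, -4))) = -30061/(-7) = -30061*(-⅐) = 30061/7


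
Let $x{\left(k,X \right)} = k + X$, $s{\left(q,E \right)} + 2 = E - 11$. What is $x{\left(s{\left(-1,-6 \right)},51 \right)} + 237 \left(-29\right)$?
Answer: $-6841$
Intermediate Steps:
$s{\left(q,E \right)} = -13 + E$ ($s{\left(q,E \right)} = -2 + \left(E - 11\right) = -2 + \left(-11 + E\right) = -13 + E$)
$x{\left(k,X \right)} = X + k$
$x{\left(s{\left(-1,-6 \right)},51 \right)} + 237 \left(-29\right) = \left(51 - 19\right) + 237 \left(-29\right) = \left(51 - 19\right) - 6873 = 32 - 6873 = -6841$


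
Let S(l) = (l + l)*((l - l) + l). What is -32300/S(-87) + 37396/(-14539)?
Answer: -517855174/110045691 ≈ -4.7058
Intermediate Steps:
S(l) = 2*l² (S(l) = (2*l)*(0 + l) = (2*l)*l = 2*l²)
-32300/S(-87) + 37396/(-14539) = -32300/(2*(-87)²) + 37396/(-14539) = -32300/(2*7569) + 37396*(-1/14539) = -32300/15138 - 37396/14539 = -32300*1/15138 - 37396/14539 = -16150/7569 - 37396/14539 = -517855174/110045691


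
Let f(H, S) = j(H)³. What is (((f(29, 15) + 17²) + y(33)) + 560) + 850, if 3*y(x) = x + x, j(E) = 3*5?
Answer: 5096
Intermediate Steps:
j(E) = 15
f(H, S) = 3375 (f(H, S) = 15³ = 3375)
y(x) = 2*x/3 (y(x) = (x + x)/3 = (2*x)/3 = 2*x/3)
(((f(29, 15) + 17²) + y(33)) + 560) + 850 = (((3375 + 17²) + (⅔)*33) + 560) + 850 = (((3375 + 289) + 22) + 560) + 850 = ((3664 + 22) + 560) + 850 = (3686 + 560) + 850 = 4246 + 850 = 5096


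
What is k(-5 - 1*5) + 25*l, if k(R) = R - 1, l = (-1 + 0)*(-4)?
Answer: 89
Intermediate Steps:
l = 4 (l = -1*(-4) = 4)
k(R) = -1 + R
k(-5 - 1*5) + 25*l = (-1 + (-5 - 1*5)) + 25*4 = (-1 + (-5 - 5)) + 100 = (-1 - 10) + 100 = -11 + 100 = 89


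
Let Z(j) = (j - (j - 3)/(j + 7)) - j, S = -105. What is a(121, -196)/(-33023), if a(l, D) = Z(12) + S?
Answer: 2004/627437 ≈ 0.0031939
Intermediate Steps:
Z(j) = -(-3 + j)/(7 + j) (Z(j) = (j - (-3 + j)/(7 + j)) - j = -(-3 + j)/(7 + j))
a(l, D) = -2004/19 (a(l, D) = (3 - 1*12)/(7 + 12) - 105 = (3 - 12)/19 - 105 = (1/19)*(-9) - 105 = -9/19 - 105 = -2004/19)
a(121, -196)/(-33023) = -2004/19/(-33023) = -2004/19*(-1/33023) = 2004/627437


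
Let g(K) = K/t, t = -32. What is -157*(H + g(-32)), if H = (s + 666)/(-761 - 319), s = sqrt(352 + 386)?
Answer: -3611/60 + 157*sqrt(82)/360 ≈ -56.234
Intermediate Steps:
s = 3*sqrt(82) (s = sqrt(738) = 3*sqrt(82) ≈ 27.166)
g(K) = -K/32 (g(K) = K/(-32) = K*(-1/32) = -K/32)
H = -37/60 - sqrt(82)/360 (H = (3*sqrt(82) + 666)/(-761 - 319) = (666 + 3*sqrt(82))/(-1080) = (666 + 3*sqrt(82))*(-1/1080) = -37/60 - sqrt(82)/360 ≈ -0.64182)
-157*(H + g(-32)) = -157*((-37/60 - sqrt(82)/360) - 1/32*(-32)) = -157*((-37/60 - sqrt(82)/360) + 1) = -157*(23/60 - sqrt(82)/360) = -3611/60 + 157*sqrt(82)/360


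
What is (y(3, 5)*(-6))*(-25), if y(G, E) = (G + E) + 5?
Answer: 1950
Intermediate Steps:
y(G, E) = 5 + E + G (y(G, E) = (E + G) + 5 = 5 + E + G)
(y(3, 5)*(-6))*(-25) = ((5 + 5 + 3)*(-6))*(-25) = (13*(-6))*(-25) = -78*(-25) = 1950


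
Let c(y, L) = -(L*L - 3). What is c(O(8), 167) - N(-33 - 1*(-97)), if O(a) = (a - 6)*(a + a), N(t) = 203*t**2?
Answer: -859374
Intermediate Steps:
O(a) = 2*a*(-6 + a) (O(a) = (-6 + a)*(2*a) = 2*a*(-6 + a))
c(y, L) = 3 - L**2 (c(y, L) = -(L**2 - 3) = -(-3 + L**2) = 3 - L**2)
c(O(8), 167) - N(-33 - 1*(-97)) = (3 - 1*167**2) - 203*(-33 - 1*(-97))**2 = (3 - 1*27889) - 203*(-33 + 97)**2 = (3 - 27889) - 203*64**2 = -27886 - 203*4096 = -27886 - 1*831488 = -27886 - 831488 = -859374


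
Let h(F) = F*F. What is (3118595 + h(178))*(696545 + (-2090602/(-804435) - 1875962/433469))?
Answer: 255049728986540741823999/116232545005 ≈ 2.1943e+12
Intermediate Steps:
h(F) = F²
(3118595 + h(178))*(696545 + (-2090602/(-804435) - 1875962/433469)) = (3118595 + 178²)*(696545 + (-2090602/(-804435) - 1875962/433469)) = (3118595 + 31684)*(696545 + (-2090602*(-1/804435) - 1875962*1/433469)) = 3150279*(696545 + (2090602/804435 - 1875962/433469)) = 3150279*(696545 - 602878333132/348697635015) = 3150279*(242882991303190043/348697635015) = 255049728986540741823999/116232545005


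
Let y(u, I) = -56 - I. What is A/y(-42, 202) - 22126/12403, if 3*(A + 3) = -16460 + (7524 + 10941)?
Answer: -20940956/4799961 ≈ -4.3627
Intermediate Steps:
A = 1996/3 (A = -3 + (-16460 + (7524 + 10941))/3 = -3 + (-16460 + 18465)/3 = -3 + (⅓)*2005 = -3 + 2005/3 = 1996/3 ≈ 665.33)
A/y(-42, 202) - 22126/12403 = 1996/(3*(-56 - 1*202)) - 22126/12403 = 1996/(3*(-56 - 202)) - 22126*1/12403 = (1996/3)/(-258) - 22126/12403 = (1996/3)*(-1/258) - 22126/12403 = -998/387 - 22126/12403 = -20940956/4799961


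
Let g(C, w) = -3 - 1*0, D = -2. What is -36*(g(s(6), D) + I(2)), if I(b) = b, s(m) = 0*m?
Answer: 36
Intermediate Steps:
s(m) = 0
g(C, w) = -3 (g(C, w) = -3 + 0 = -3)
-36*(g(s(6), D) + I(2)) = -36*(-3 + 2) = -36*(-1) = 36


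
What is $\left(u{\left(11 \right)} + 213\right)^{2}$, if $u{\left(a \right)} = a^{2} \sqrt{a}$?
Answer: $206420 + 51546 \sqrt{11} \approx 3.7738 \cdot 10^{5}$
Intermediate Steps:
$u{\left(a \right)} = a^{\frac{5}{2}}$
$\left(u{\left(11 \right)} + 213\right)^{2} = \left(11^{\frac{5}{2}} + 213\right)^{2} = \left(121 \sqrt{11} + 213\right)^{2} = \left(213 + 121 \sqrt{11}\right)^{2}$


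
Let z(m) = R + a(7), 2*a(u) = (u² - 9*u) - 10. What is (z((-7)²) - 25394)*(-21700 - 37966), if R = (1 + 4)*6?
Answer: 1514084416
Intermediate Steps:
a(u) = -5 + u²/2 - 9*u/2 (a(u) = ((u² - 9*u) - 10)/2 = (-10 + u² - 9*u)/2 = -5 + u²/2 - 9*u/2)
R = 30 (R = 5*6 = 30)
z(m) = 18 (z(m) = 30 + (-5 + (½)*7² - 9/2*7) = 30 + (-5 + (½)*49 - 63/2) = 30 + (-5 + 49/2 - 63/2) = 30 - 12 = 18)
(z((-7)²) - 25394)*(-21700 - 37966) = (18 - 25394)*(-21700 - 37966) = -25376*(-59666) = 1514084416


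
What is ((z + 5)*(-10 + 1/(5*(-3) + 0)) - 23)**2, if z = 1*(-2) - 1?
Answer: 418609/225 ≈ 1860.5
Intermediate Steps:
z = -3 (z = -2 - 1 = -3)
((z + 5)*(-10 + 1/(5*(-3) + 0)) - 23)**2 = ((-3 + 5)*(-10 + 1/(5*(-3) + 0)) - 23)**2 = (2*(-10 + 1/(-15 + 0)) - 23)**2 = (2*(-10 + 1/(-15)) - 23)**2 = (2*(-10 + 1*(-1/15)) - 23)**2 = (2*(-10 - 1/15) - 23)**2 = (2*(-151/15) - 23)**2 = (-302/15 - 23)**2 = (-647/15)**2 = 418609/225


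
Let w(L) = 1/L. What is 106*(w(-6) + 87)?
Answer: 27613/3 ≈ 9204.3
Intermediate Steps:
106*(w(-6) + 87) = 106*(1/(-6) + 87) = 106*(-⅙ + 87) = 106*(521/6) = 27613/3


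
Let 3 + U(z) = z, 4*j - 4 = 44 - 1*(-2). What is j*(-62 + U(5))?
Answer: -750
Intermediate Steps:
j = 25/2 (j = 1 + (44 - 1*(-2))/4 = 1 + (44 + 2)/4 = 1 + (¼)*46 = 1 + 23/2 = 25/2 ≈ 12.500)
U(z) = -3 + z
j*(-62 + U(5)) = 25*(-62 + (-3 + 5))/2 = 25*(-62 + 2)/2 = (25/2)*(-60) = -750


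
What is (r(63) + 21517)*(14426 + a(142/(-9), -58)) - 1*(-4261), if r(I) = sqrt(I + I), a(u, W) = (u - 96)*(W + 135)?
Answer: 1126926673/9 + 52372*sqrt(14)/3 ≈ 1.2528e+8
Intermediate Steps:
a(u, W) = (-96 + u)*(135 + W)
r(I) = sqrt(2)*sqrt(I) (r(I) = sqrt(2*I) = sqrt(2)*sqrt(I))
(r(63) + 21517)*(14426 + a(142/(-9), -58)) - 1*(-4261) = (sqrt(2)*sqrt(63) + 21517)*(14426 + (-12960 - 96*(-58) + 135*(142/(-9)) - 8236/(-9))) - 1*(-4261) = (sqrt(2)*(3*sqrt(7)) + 21517)*(14426 + (-12960 + 5568 + 135*(142*(-1/9)) - 8236*(-1)/9)) + 4261 = (3*sqrt(14) + 21517)*(14426 + (-12960 + 5568 + 135*(-142/9) - 58*(-142/9))) + 4261 = (21517 + 3*sqrt(14))*(14426 + (-12960 + 5568 - 2130 + 8236/9)) + 4261 = (21517 + 3*sqrt(14))*(14426 - 77462/9) + 4261 = (21517 + 3*sqrt(14))*(52372/9) + 4261 = (1126888324/9 + 52372*sqrt(14)/3) + 4261 = 1126926673/9 + 52372*sqrt(14)/3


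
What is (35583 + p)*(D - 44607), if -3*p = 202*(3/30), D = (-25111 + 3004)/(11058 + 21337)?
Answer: -257050244065856/161975 ≈ -1.5870e+9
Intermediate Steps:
D = -22107/32395 ≈ -0.68242
p = -101/15 (p = -202*3/30/3 = -202*3*(1/30)/3 = -202/(3*10) = -1/3*101/5 = -101/15 ≈ -6.7333)
(35583 + p)*(D - 44607) = (35583 - 101/15)*(-22107/32395 - 44607) = (533644/15)*(-1445065872/32395) = -257050244065856/161975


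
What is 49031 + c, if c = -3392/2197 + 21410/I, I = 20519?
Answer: 2210306831855/45080243 ≈ 49031.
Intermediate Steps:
c = -22562678/45080243 (c = -3392/2197 + 21410/20519 = -22562678/45080243 ≈ -0.50050)
49031 + c = 49031 - 22562678/45080243 = 2210306831855/45080243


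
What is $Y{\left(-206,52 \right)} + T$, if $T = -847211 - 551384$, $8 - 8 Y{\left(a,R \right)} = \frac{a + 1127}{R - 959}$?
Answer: $- \frac{10148197143}{7256} \approx -1.3986 \cdot 10^{6}$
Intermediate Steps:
$Y{\left(a,R \right)} = 1 - \frac{1127 + a}{8 \left(-959 + R\right)}$ ($Y{\left(a,R \right)} = 1 - \frac{\left(a + 1127\right) \frac{1}{R - 959}}{8} = 1 - \frac{\left(1127 + a\right) \frac{1}{-959 + R}}{8} = 1 - \frac{\frac{1}{-959 + R} \left(1127 + a\right)}{8} = 1 - \frac{1127 + a}{8 \left(-959 + R\right)}$)
$T = -1398595$ ($T = -847211 - 551384 = -1398595$)
$Y{\left(-206,52 \right)} + T = \frac{-8799 - -206 + 8 \cdot 52}{8 \left(-959 + 52\right)} - 1398595 = \frac{-8799 + 206 + 416}{8 \left(-907\right)} - 1398595 = \frac{1}{8} \left(- \frac{1}{907}\right) \left(-8177\right) - 1398595 = \frac{8177}{7256} - 1398595 = - \frac{10148197143}{7256}$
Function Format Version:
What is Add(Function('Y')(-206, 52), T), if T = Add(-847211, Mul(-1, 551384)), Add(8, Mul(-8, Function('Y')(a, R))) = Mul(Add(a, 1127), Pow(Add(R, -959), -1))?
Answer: Rational(-10148197143, 7256) ≈ -1.3986e+6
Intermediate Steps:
Function('Y')(a, R) = Add(1, Mul(Rational(-1, 8), Pow(Add(-959, R), -1), Add(1127, a))) (Function('Y')(a, R) = Add(1, Mul(Rational(-1, 8), Mul(Add(a, 1127), Pow(Add(R, -959), -1)))) = Add(1, Mul(Rational(-1, 8), Mul(Add(1127, a), Pow(Add(-959, R), -1)))) = Add(1, Mul(Rational(-1, 8), Mul(Pow(Add(-959, R), -1), Add(1127, a)))) = Add(1, Mul(Rational(-1, 8), Pow(Add(-959, R), -1), Add(1127, a))))
T = -1398595 (T = Add(-847211, -551384) = -1398595)
Add(Function('Y')(-206, 52), T) = Add(Mul(Rational(1, 8), Pow(Add(-959, 52), -1), Add(-8799, Mul(-1, -206), Mul(8, 52))), -1398595) = Add(Mul(Rational(1, 8), Pow(-907, -1), Add(-8799, 206, 416)), -1398595) = Add(Mul(Rational(1, 8), Rational(-1, 907), -8177), -1398595) = Add(Rational(8177, 7256), -1398595) = Rational(-10148197143, 7256)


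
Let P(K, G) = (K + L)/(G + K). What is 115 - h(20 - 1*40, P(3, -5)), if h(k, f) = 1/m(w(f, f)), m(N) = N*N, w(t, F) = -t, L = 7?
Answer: 2874/25 ≈ 114.96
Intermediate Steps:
P(K, G) = (7 + K)/(G + K) (P(K, G) = (K + 7)/(G + K) = (7 + K)/(G + K))
m(N) = N**2
h(k, f) = f**(-2) (h(k, f) = 1/((-f)**2) = 1/(f**2) = f**(-2))
115 - h(20 - 1*40, P(3, -5)) = 115 - 1/((7 + 3)/(-5 + 3))**2 = 115 - 1/(10/(-2))**2 = 115 - 1/(-1/2*10)**2 = 115 - 1/(-5)**2 = 115 - 1*1/25 = 115 - 1/25 = 2874/25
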